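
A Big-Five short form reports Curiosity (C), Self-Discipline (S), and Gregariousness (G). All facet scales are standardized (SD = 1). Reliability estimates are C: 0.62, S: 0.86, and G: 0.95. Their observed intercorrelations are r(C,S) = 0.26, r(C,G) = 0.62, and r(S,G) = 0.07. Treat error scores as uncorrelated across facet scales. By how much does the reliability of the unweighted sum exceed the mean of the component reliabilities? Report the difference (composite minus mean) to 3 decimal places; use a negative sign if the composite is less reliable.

Var(sum) = 3 + 1.9 = 4.9; true-score variance = 2.43 + 1.9 = 4.33; composite reliability = 0.8837.
Mean component reliability = 0.8100.
Difference = 0.8837 − 0.8100 = 0.074.

0.074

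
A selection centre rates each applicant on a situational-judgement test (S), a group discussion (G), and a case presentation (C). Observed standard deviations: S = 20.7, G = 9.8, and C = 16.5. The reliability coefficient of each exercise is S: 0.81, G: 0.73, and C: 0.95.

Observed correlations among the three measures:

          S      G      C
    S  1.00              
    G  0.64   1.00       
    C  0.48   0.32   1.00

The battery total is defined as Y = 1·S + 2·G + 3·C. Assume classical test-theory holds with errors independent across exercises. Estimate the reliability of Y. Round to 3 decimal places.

Var(Y) = 20.7² + 2²·9.8² + 3²·16.5² + 2·[2·20.7·9.8·0.64 + 3·20.7·16.5·0.48 + 6·9.8·16.5·0.32] = 3262.9 + 2123.91 = 5386.81.
With uncorrelated errors the cross-covariances are all true-score covariance, so they carry over unchanged; only the diagonal terms shrink to ρᵢσᵢ².
True-score variance = [20.7²·0.81 + 2²·9.8²·0.73 + 3²·16.5²·0.95] + 2123.91 = 2955.25 + 2123.91 = 5079.16.
Reliability = 5079.16 / 5386.81 = 0.943.

0.943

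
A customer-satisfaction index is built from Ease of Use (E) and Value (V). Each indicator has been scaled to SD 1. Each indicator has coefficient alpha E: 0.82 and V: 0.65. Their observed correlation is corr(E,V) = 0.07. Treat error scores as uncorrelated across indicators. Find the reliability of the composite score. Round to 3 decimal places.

0.752

Var(E+V) = 2 + 2·[0.07] = 2 + 0.14 = 2.14.
With uncorrelated errors the cross-covariances are all true-score covariance, so they carry over unchanged; only the diagonal terms shrink to ρᵢσᵢ².
True-score variance = [0.82 + 0.65] + 0.14 = 1.47 + 0.14 = 1.61.
Reliability = 1.61 / 2.14 = 0.752.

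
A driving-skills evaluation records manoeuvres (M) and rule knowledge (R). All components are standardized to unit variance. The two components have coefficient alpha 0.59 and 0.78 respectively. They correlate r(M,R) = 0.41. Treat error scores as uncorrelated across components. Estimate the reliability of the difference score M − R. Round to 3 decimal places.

Var(M−R) = 1 + 1 − 2·0.41 = 2 − 0.82 = 1.18.
Because errors are independent across components, Cov(Tᵢ,Tⱼ) = Cov(Xᵢ,Xⱼ); the off-diagonal part of the true-score variance is the same as above.
True-score variance = [0.59 + 0.78] − 0.82 = 1.37 − 0.82 = 0.55.
Reliability = 0.55 / 1.18 = 0.466.

0.466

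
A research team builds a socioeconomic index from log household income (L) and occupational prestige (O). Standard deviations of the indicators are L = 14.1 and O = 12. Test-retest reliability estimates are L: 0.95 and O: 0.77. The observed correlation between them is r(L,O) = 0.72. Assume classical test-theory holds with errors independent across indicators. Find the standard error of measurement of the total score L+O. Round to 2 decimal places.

6.56

Var(total) = 342.81 + 243.648 = 586.458.
True-score variance = 299.75 + 243.648 = 543.398, so reliability = 0.9266.
Error variance = 586.458 − 543.398 = 43.0605; SEM = √43.0605 = 6.56.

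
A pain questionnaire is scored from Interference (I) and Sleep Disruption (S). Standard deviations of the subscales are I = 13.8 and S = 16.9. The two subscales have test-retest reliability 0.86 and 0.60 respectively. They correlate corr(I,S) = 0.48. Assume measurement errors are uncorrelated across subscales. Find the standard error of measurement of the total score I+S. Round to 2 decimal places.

11.87

Var(total) = 476.05 + 223.891 = 699.941.
True-score variance = 335.144 + 223.891 = 559.036, so reliability = 0.7987.
Error variance = 699.941 − 559.036 = 140.906; SEM = √140.906 = 11.87.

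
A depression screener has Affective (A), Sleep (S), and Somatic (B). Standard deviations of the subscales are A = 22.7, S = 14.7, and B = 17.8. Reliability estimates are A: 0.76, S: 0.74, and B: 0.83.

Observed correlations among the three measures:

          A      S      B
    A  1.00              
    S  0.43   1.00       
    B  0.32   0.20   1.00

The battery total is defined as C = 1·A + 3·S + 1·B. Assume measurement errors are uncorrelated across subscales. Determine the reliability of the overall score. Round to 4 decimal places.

Var(C) = 22.7² + 3²·14.7² + 17.8² + 2·[3·22.7·14.7·0.43 + 22.7·17.8·0.32 + 3·14.7·17.8·0.20] = 2776.94 + 1433.51 = 4210.45.
Under uncorrelated errors the observed covariances equal the true-score covariances, so only the own-variance terms attenuate.
True-score variance = [22.7²·0.76 + 3²·14.7²·0.74 + 17.8²·0.83] + 1433.51 = 2093.76 + 1433.51 = 3527.27.
Reliability = 3527.27 / 4210.45 = 0.8377.

0.8377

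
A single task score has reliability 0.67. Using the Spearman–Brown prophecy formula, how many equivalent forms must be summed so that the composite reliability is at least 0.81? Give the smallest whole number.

k ≥ ρ*(1−ρ₁)/(ρ₁(1−ρ*)) = 0.81·0.33 / (0.67·0.19) = 2.100.
Smallest integer k = 3.

3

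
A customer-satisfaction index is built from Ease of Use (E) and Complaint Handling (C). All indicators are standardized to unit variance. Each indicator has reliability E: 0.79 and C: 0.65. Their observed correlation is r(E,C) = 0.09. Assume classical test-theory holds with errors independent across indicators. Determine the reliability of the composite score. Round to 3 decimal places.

0.743

Var(E+C) = 2 + 2·[0.09] = 2 + 0.18 = 2.18.
Because errors are independent across components, Cov(Tᵢ,Tⱼ) = Cov(Xᵢ,Xⱼ); the off-diagonal part of the true-score variance is the same as above.
True-score variance = [0.79 + 0.65] + 0.18 = 1.44 + 0.18 = 1.62.
Reliability = 1.62 / 2.18 = 0.743.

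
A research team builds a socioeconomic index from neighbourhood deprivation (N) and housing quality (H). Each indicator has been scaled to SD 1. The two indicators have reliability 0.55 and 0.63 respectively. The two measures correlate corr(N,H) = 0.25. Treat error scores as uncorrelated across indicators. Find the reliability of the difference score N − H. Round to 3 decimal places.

0.453

Var(N−H) = 1 + 1 − 2·0.25 = 2 − 0.5 = 1.5.
Under uncorrelated errors the observed covariances equal the true-score covariances, so only the own-variance terms attenuate.
True-score variance = [0.55 + 0.63] − 0.5 = 1.18 − 0.5 = 0.68.
Reliability = 0.68 / 1.5 = 0.453.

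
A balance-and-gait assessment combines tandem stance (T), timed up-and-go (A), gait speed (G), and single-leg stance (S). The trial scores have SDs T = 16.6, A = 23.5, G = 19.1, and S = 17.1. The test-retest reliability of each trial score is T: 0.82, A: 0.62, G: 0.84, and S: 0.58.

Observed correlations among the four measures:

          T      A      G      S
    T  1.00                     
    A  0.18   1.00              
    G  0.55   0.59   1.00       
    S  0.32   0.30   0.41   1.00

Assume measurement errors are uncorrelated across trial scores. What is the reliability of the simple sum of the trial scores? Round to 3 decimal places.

Var(T+A+G+S) = 16.6² + 23.5² + 19.1² + 17.1² + 2·[16.6·23.5·0.18 + 16.6·19.1·0.55 + 16.6·17.1·0.32 + 23.5·19.1·0.59 + 23.5·17.1·0.30 + 19.1·17.1·0.41] = 1485.03 + 1709.45 = 3194.48.
With uncorrelated errors the cross-covariances are all true-score covariance, so they carry over unchanged; only the diagonal terms shrink to ρᵢσᵢ².
True-score variance = [16.6²·0.82 + 23.5²·0.62 + 19.1²·0.84 + 17.1²·0.58] + 1709.45 = 1044.39 + 1709.45 = 2753.84.
Reliability = 2753.84 / 3194.48 = 0.862.

0.862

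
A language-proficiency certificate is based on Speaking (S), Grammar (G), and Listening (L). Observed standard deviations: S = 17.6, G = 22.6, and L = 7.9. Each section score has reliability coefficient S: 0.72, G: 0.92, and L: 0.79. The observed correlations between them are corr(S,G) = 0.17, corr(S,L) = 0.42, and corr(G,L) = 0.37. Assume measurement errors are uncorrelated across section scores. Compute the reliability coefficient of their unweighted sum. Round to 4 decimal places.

Var(S+G+L) = 17.6² + 22.6² + 7.9² + 2·[17.6·22.6·0.17 + 17.6·7.9·0.42 + 22.6·7.9·0.37] = 882.93 + 384.152 = 1267.08.
Because errors are independent across components, Cov(Tᵢ,Tⱼ) = Cov(Xᵢ,Xⱼ); the off-diagonal part of the true-score variance is the same as above.
True-score variance = [17.6²·0.72 + 22.6²·0.92 + 7.9²·0.79] + 384.152 = 742.23 + 384.152 = 1126.38.
Reliability = 1126.38 / 1267.08 = 0.8890.

0.8890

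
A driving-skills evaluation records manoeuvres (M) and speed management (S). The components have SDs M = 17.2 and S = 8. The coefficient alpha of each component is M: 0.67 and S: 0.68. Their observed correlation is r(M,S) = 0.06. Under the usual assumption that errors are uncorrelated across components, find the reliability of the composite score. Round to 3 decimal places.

Var(M+S) = 17.2² + 8² + 2·[17.2·8·0.06] = 359.84 + 16.512 = 376.352.
Under uncorrelated errors the observed covariances equal the true-score covariances, so only the own-variance terms attenuate.
True-score variance = [17.2²·0.67 + 8²·0.68] + 16.512 = 241.733 + 16.512 = 258.245.
Reliability = 258.245 / 376.352 = 0.686.

0.686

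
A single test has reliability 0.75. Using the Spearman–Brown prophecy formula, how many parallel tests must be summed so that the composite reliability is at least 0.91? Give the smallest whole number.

4

k ≥ ρ*(1−ρ₁)/(ρ₁(1−ρ*)) = 0.91·0.25 / (0.75·0.09) = 3.370.
Smallest integer k = 4.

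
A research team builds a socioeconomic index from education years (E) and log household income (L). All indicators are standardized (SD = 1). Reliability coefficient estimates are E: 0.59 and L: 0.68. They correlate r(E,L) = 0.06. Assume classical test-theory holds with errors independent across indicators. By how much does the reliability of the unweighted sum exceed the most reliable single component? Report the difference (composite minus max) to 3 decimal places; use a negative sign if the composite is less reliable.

Var(sum) = 2 + 0.12 = 2.12; true-score variance = 1.27 + 0.12 = 1.39; composite reliability = 0.6557.
Max component reliability = 0.6800.
Difference = 0.6557 − 0.6800 = -0.024.

-0.024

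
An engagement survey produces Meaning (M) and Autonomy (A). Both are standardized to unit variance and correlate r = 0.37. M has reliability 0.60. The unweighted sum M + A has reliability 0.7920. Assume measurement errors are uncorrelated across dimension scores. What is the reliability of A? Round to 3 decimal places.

0.830

Var(M+A) = 2 + 2·0.37 = 2.740.
True-score variance = ρ_M + ρ_A + 2·0.37, so 0.7920 = (0.60 + ρ_A + 0.74) / 2.740.
ρ_A = 0.7920·2.740 − 0.60 − 0.74 = 0.830.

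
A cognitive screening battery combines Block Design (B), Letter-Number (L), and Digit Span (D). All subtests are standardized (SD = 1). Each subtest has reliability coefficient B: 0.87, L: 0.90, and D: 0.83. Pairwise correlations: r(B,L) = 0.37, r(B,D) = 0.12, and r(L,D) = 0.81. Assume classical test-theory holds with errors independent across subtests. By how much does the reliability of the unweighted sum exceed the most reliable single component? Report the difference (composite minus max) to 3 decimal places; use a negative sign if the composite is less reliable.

Var(sum) = 3 + 2.6 = 5.6; true-score variance = 2.6 + 2.6 = 5.2; composite reliability = 0.9286.
Max component reliability = 0.9000.
Difference = 0.9286 − 0.9000 = 0.029.

0.029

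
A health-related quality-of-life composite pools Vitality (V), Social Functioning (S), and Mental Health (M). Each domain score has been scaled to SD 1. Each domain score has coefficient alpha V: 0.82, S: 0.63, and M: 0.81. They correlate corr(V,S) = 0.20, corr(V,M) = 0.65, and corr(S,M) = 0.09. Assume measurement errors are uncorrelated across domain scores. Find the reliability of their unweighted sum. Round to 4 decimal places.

Var(V+S+M) = 3 + 2·[0.20 + 0.65 + 0.09] = 3 + 1.88 = 4.88.
With uncorrelated errors the cross-covariances are all true-score covariance, so they carry over unchanged; only the diagonal terms shrink to ρᵢσᵢ².
True-score variance = [0.82 + 0.63 + 0.81] + 1.88 = 2.26 + 1.88 = 4.14.
Reliability = 4.14 / 4.88 = 0.8484.

0.8484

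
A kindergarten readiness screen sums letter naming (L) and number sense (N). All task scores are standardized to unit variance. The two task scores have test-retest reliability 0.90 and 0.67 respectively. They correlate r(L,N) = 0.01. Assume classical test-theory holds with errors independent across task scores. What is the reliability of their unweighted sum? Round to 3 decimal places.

Var(L+N) = 2 + 2·[0.01] = 2 + 0.02 = 2.02.
With uncorrelated errors the cross-covariances are all true-score covariance, so they carry over unchanged; only the diagonal terms shrink to ρᵢσᵢ².
True-score variance = [0.90 + 0.67] + 0.02 = 1.57 + 0.02 = 1.59.
Reliability = 1.59 / 2.02 = 0.787.

0.787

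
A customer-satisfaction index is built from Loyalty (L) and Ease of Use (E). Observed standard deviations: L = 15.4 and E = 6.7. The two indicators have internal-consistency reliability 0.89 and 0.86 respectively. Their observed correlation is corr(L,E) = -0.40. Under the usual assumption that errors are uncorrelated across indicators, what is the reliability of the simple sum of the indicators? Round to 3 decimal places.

0.838

Var(L+E) = 15.4² + 6.7² + 2·[15.4·6.7·(-0.40)] = 282.05 − 82.544 = 199.506.
With uncorrelated errors the cross-covariances are all true-score covariance, so they carry over unchanged; only the diagonal terms shrink to ρᵢσᵢ².
True-score variance = [15.4²·0.89 + 6.7²·0.86] − 82.544 = 249.678 − 82.544 = 167.134.
Reliability = 167.134 / 199.506 = 0.838.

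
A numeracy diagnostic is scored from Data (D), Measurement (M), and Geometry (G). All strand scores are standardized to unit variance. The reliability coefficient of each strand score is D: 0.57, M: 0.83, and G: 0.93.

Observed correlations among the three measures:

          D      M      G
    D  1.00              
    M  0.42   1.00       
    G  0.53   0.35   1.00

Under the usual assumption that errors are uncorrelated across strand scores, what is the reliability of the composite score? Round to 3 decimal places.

0.880

Var(D+M+G) = 3 + 2·[0.42 + 0.53 + 0.35] = 3 + 2.6 = 5.6.
With uncorrelated errors the cross-covariances are all true-score covariance, so they carry over unchanged; only the diagonal terms shrink to ρᵢσᵢ².
True-score variance = [0.57 + 0.83 + 0.93] + 2.6 = 2.33 + 2.6 = 4.93.
Reliability = 4.93 / 5.6 = 0.880.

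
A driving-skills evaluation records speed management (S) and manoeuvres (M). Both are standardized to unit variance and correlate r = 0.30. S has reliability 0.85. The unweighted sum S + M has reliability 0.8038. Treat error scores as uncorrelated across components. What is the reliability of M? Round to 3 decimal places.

0.640

Var(S+M) = 2 + 2·0.30 = 2.600.
True-score variance = ρ_S + ρ_M + 2·0.30, so 0.8038 = (0.85 + ρ_M + 0.60) / 2.600.
ρ_M = 0.8038·2.600 − 0.85 − 0.60 = 0.640.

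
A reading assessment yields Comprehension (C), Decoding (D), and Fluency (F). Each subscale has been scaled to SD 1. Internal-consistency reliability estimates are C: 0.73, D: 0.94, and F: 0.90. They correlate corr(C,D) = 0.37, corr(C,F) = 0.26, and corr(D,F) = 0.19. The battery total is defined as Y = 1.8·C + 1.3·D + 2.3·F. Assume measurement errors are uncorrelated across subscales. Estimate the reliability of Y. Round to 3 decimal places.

0.901

Var(Y) = 1.8² + 1.3² + 2.3² + 2·[2.34·0.37 + 4.14·0.26 + 2.99·0.19] = 10.22 + 5.0206 = 15.2406.
Because errors are independent across components, Cov(Tᵢ,Tⱼ) = Cov(Xᵢ,Xⱼ); the off-diagonal part of the true-score variance is the same as above.
True-score variance = [1.8²·0.73 + 1.3²·0.94 + 2.3²·0.90] + 5.0206 = 8.7148 + 5.0206 = 13.7354.
Reliability = 13.7354 / 15.2406 = 0.901.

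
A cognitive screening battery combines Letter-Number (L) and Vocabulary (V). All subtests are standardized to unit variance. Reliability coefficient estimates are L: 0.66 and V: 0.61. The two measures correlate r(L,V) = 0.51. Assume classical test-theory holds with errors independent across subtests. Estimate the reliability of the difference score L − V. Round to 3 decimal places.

0.255

Var(L−V) = 1 + 1 − 2·0.51 = 2 − 1.02 = 0.98.
Because errors are independent across components, Cov(Tᵢ,Tⱼ) = Cov(Xᵢ,Xⱼ); the off-diagonal part of the true-score variance is the same as above.
True-score variance = [0.66 + 0.61] − 1.02 = 1.27 − 1.02 = 0.25.
Reliability = 0.25 / 0.98 = 0.255.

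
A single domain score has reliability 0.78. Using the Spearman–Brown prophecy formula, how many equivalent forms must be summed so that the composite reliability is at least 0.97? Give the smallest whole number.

k ≥ ρ*(1−ρ₁)/(ρ₁(1−ρ*)) = 0.97·0.22 / (0.78·0.03) = 9.120.
Smallest integer k = 10.

10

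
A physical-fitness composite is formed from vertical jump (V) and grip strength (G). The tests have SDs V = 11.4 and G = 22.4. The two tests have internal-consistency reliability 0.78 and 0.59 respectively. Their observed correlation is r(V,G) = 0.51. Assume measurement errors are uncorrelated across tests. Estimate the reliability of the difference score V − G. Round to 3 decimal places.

Var(V−G) = 11.4² + 22.4² − 2·11.4·22.4·0.51 = 631.72 − 260.467 = 371.253.
Under uncorrelated errors the observed covariances equal the true-score covariances, so only the own-variance terms attenuate.
True-score variance = [11.4²·0.78 + 22.4²·0.59] − 260.467 = 397.407 − 260.467 = 136.94.
Reliability = 136.94 / 371.253 = 0.369.

0.369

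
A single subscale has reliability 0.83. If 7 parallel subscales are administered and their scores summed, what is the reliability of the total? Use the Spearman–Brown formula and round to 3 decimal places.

ρ_k = kρ / (1 + (k−1)ρ) = 7·0.83 / (1 + 6·0.83) = 5.810 / 5.980 = 0.972.

0.972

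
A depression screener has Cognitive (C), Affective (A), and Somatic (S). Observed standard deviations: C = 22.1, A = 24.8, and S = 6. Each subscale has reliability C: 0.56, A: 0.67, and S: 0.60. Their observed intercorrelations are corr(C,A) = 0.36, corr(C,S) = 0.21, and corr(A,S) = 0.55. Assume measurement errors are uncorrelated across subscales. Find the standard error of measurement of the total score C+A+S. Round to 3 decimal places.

20.791

Var(total) = 1139.45 + 613.99 = 1753.44.
True-score variance = 707.186 + 613.99 = 1321.18, so reliability = 0.7535.
Error variance = 1753.44 − 1321.18 = 432.264; SEM = √432.264 = 20.791.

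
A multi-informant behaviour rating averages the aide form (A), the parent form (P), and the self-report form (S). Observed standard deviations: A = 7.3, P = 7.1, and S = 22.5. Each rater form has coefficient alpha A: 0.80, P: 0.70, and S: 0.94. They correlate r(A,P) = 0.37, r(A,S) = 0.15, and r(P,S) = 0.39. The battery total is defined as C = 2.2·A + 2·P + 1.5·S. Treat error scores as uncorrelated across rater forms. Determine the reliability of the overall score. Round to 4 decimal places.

0.9217

Var(C) = 2.2²·7.3² + 2²·7.1² + 1.5²·22.5² + 2·[4.4·7.3·7.1·0.37 + 3.3·7.3·22.5·0.15 + 3·7.1·22.5·0.39] = 1598.63 + 705.181 = 2303.81.
Because errors are independent across components, Cov(Tᵢ,Tⱼ) = Cov(Xᵢ,Xⱼ); the off-diagonal part of the true-score variance is the same as above.
True-score variance = [2.2²·7.3²·0.80 + 2²·7.1²·0.70 + 1.5²·22.5²·0.94] + 705.181 = 1418.21 + 705.181 = 2123.39.
Reliability = 2123.39 / 2303.81 = 0.9217.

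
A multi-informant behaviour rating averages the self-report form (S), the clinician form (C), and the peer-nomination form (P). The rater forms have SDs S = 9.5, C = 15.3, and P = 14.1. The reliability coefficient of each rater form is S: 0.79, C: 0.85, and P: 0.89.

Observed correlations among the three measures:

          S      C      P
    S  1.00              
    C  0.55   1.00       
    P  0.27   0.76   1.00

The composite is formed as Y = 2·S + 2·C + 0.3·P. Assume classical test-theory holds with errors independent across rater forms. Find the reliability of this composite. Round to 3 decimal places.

Var(Y) = 2²·9.5² + 2²·15.3² + 0.3²·14.1² + 2·[4·9.5·15.3·0.55 + 0.6·9.5·14.1·0.27 + 0.6·15.3·14.1·0.76] = 1315.25 + 879.686 = 2194.94.
Because errors are independent across components, Cov(Tᵢ,Tⱼ) = Cov(Xᵢ,Xⱼ); the off-diagonal part of the true-score variance is the same as above.
True-score variance = [2²·9.5²·0.79 + 2²·15.3²·0.85 + 0.3²·14.1²·0.89] + 879.686 = 1097.02 + 879.686 = 1976.71.
Reliability = 1976.71 / 2194.94 = 0.901.

0.901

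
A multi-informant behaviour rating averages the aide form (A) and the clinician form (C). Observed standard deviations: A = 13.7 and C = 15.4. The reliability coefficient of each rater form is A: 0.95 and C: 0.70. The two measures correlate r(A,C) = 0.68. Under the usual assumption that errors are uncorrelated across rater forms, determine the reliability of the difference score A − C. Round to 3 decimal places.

0.416

Var(A−C) = 13.7² + 15.4² − 2·13.7·15.4·0.68 = 424.85 − 286.933 = 137.917.
Under uncorrelated errors the observed covariances equal the true-score covariances, so only the own-variance terms attenuate.
True-score variance = [13.7²·0.95 + 15.4²·0.70] − 286.933 = 344.317 − 286.933 = 57.3847.
Reliability = 57.3847 / 137.917 = 0.416.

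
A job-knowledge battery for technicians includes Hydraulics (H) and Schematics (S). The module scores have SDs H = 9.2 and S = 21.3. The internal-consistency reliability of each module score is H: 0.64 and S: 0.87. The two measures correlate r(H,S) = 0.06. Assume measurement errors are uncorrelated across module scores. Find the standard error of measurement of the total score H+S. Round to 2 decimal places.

9.46

Var(total) = 538.33 + 23.5152 = 561.845.
True-score variance = 448.88 + 23.5152 = 472.395, so reliability = 0.8408.
Error variance = 561.845 − 472.395 = 89.4501; SEM = √89.4501 = 9.46.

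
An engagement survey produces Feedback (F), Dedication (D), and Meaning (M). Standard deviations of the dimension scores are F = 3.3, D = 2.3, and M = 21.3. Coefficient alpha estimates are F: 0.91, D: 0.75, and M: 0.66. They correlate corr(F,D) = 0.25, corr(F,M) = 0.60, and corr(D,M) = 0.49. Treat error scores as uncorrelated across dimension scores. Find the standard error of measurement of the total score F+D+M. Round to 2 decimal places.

12.51

Var(total) = 469.87 + 136.153 = 606.023.
True-score variance = 313.313 + 136.153 = 449.466, so reliability = 0.7417.
Error variance = 606.023 − 449.466 = 156.557; SEM = √156.557 = 12.51.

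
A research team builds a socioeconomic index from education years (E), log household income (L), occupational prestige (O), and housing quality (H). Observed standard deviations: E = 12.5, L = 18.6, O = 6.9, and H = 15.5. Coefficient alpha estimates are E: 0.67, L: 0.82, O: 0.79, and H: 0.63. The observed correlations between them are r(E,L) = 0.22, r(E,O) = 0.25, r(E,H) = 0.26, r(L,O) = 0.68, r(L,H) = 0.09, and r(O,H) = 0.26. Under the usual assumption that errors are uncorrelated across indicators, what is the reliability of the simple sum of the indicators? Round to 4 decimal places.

0.8386

Var(E+L+O+H) = 12.5² + 18.6² + 6.9² + 15.5² + 2·[12.5·18.6·0.22 + 12.5·6.9·0.25 + 12.5·15.5·0.26 + 18.6·6.9·0.68 + 18.6·15.5·0.09 + 6.9·15.5·0.26] = 790.07 + 528.225 = 1318.3.
Because errors are independent across components, Cov(Tᵢ,Tⱼ) = Cov(Xᵢ,Xⱼ); the off-diagonal part of the true-score variance is the same as above.
True-score variance = [12.5²·0.67 + 18.6²·0.82 + 6.9²·0.79 + 15.5²·0.63] + 528.225 = 577.344 + 528.225 = 1105.57.
Reliability = 1105.57 / 1318.3 = 0.8386.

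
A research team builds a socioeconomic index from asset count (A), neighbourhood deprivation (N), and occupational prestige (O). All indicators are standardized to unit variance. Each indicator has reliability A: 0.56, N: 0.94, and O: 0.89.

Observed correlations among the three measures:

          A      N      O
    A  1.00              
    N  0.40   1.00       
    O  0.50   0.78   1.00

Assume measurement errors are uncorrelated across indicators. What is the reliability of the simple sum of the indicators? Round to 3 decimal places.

0.904

Var(A+N+O) = 3 + 2·[0.40 + 0.50 + 0.78] = 3 + 3.36 = 6.36.
Because errors are independent across components, Cov(Tᵢ,Tⱼ) = Cov(Xᵢ,Xⱼ); the off-diagonal part of the true-score variance is the same as above.
True-score variance = [0.56 + 0.94 + 0.89] + 3.36 = 2.39 + 3.36 = 5.75.
Reliability = 5.75 / 6.36 = 0.904.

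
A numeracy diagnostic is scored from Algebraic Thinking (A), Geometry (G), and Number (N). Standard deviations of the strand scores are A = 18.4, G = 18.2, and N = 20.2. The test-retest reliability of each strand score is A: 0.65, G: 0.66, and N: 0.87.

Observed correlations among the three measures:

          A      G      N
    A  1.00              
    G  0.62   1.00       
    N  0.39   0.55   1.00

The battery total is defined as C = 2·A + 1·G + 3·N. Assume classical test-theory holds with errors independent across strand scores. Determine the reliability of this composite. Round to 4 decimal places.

Var(C) = 2²·18.4² + 18.2² + 3²·20.2² + 2·[2·18.4·18.2·0.62 + 6·18.4·20.2·0.39 + 3·18.2·20.2·0.55] = 5357.84 + 3783.18 = 9141.02.
With uncorrelated errors the cross-covariances are all true-score covariance, so they carry over unchanged; only the diagonal terms shrink to ρᵢσᵢ².
True-score variance = [2²·18.4²·0.65 + 18.2²·0.66 + 3²·20.2²·0.87] + 3783.18 = 4293.83 + 3783.18 = 8077.
Reliability = 8077 / 9141.02 = 0.8836.

0.8836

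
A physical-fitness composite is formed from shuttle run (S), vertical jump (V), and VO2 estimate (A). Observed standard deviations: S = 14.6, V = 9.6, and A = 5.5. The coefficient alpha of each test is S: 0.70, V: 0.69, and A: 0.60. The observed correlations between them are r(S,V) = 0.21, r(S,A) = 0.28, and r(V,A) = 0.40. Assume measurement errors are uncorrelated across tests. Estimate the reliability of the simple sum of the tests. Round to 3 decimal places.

0.783

Var(S+V+A) = 14.6² + 9.6² + 5.5² + 2·[14.6·9.6·0.21 + 14.6·5.5·0.28 + 9.6·5.5·0.40] = 335.57 + 146.075 = 481.645.
Under uncorrelated errors the observed covariances equal the true-score covariances, so only the own-variance terms attenuate.
True-score variance = [14.6²·0.70 + 9.6²·0.69 + 5.5²·0.60] + 146.075 = 230.952 + 146.075 = 377.028.
Reliability = 377.028 / 481.645 = 0.783.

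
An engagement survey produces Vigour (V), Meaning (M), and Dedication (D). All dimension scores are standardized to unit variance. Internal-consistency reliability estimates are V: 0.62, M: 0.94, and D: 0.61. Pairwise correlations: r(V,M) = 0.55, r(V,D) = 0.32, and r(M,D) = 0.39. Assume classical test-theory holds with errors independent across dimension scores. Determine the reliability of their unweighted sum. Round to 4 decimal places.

Var(V+M+D) = 3 + 2·[0.55 + 0.32 + 0.39] = 3 + 2.52 = 5.52.
With uncorrelated errors the cross-covariances are all true-score covariance, so they carry over unchanged; only the diagonal terms shrink to ρᵢσᵢ².
True-score variance = [0.62 + 0.94 + 0.61] + 2.52 = 2.17 + 2.52 = 4.69.
Reliability = 4.69 / 5.52 = 0.8496.

0.8496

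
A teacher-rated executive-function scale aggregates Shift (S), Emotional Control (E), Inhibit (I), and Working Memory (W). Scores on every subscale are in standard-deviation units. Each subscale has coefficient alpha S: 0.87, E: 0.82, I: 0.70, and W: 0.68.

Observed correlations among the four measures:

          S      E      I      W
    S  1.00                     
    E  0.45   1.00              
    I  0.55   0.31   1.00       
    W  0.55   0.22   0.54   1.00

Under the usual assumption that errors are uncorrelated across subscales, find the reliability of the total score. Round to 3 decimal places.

Var(S+E+I+W) = 4 + 2·[0.45 + 0.55 + 0.55 + 0.31 + 0.22 + 0.54] = 4 + 5.24 = 9.24.
Because errors are independent across components, Cov(Tᵢ,Tⱼ) = Cov(Xᵢ,Xⱼ); the off-diagonal part of the true-score variance is the same as above.
True-score variance = [0.87 + 0.82 + 0.70 + 0.68] + 5.24 = 3.07 + 5.24 = 8.31.
Reliability = 8.31 / 9.24 = 0.899.

0.899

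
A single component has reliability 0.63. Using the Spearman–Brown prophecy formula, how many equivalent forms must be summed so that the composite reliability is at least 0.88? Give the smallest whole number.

k ≥ ρ*(1−ρ₁)/(ρ₁(1−ρ*)) = 0.88·0.37 / (0.63·0.12) = 4.307.
Smallest integer k = 5.

5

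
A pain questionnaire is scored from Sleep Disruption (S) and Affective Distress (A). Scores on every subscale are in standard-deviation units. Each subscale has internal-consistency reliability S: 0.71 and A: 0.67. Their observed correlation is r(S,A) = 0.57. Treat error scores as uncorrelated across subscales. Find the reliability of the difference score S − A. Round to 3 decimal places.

Var(S−A) = 1 + 1 − 2·0.57 = 2 − 1.14 = 0.86.
Under uncorrelated errors the observed covariances equal the true-score covariances, so only the own-variance terms attenuate.
True-score variance = [0.71 + 0.67] − 1.14 = 1.38 − 1.14 = 0.24.
Reliability = 0.24 / 0.86 = 0.279.

0.279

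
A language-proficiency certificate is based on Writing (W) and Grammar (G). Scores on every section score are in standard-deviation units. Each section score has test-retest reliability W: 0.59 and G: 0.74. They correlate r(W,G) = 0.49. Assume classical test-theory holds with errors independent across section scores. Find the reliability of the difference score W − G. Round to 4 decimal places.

Var(W−G) = 1 + 1 − 2·0.49 = 2 − 0.98 = 1.02.
With uncorrelated errors the cross-covariances are all true-score covariance, so they carry over unchanged; only the diagonal terms shrink to ρᵢσᵢ².
True-score variance = [0.59 + 0.74] − 0.98 = 1.33 − 0.98 = 0.35.
Reliability = 0.35 / 1.02 = 0.3431.

0.3431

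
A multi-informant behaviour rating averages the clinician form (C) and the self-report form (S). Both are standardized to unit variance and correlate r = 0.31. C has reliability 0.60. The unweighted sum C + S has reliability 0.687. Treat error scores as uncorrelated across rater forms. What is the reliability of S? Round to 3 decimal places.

Var(C+S) = 2 + 2·0.31 = 2.620.
True-score variance = ρ_C + ρ_S + 2·0.31, so 0.687 = (0.60 + ρ_S + 0.62) / 2.620.
ρ_S = 0.687·2.620 − 0.60 − 0.62 = 0.580.

0.580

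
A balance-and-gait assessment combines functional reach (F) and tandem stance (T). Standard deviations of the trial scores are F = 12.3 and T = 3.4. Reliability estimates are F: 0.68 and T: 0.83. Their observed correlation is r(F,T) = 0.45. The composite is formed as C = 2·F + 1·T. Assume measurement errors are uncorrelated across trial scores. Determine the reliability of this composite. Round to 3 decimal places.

Var(C) = 2²·12.3² + 3.4² + 2·[2·12.3·3.4·0.45] = 616.72 + 75.276 = 691.996.
Because errors are independent across components, Cov(Tᵢ,Tⱼ) = Cov(Xᵢ,Xⱼ); the off-diagonal part of the true-score variance is the same as above.
True-score variance = [2²·12.3²·0.68 + 3.4²·0.83] + 75.276 = 421.104 + 75.276 = 496.38.
Reliability = 496.38 / 691.996 = 0.717.

0.717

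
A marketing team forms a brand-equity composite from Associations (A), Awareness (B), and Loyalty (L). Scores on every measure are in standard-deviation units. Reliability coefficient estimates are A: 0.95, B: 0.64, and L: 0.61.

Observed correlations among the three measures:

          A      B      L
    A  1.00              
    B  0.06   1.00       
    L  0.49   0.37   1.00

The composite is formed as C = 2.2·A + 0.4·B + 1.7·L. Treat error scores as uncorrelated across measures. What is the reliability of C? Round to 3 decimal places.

0.883

Var(C) = 2.2² + 0.4² + 1.7² + 2·[0.88·0.06 + 3.74·0.49 + 0.68·0.37] = 7.89 + 4.274 = 12.164.
Because errors are independent across components, Cov(Tᵢ,Tⱼ) = Cov(Xᵢ,Xⱼ); the off-diagonal part of the true-score variance is the same as above.
True-score variance = [2.2²·0.95 + 0.4²·0.64 + 1.7²·0.61] + 4.274 = 6.4633 + 4.274 = 10.7373.
Reliability = 10.7373 / 12.164 = 0.883.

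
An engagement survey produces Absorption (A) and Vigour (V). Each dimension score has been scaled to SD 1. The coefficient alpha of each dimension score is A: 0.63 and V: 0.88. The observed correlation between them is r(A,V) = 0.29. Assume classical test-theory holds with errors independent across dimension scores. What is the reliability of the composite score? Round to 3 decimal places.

Var(A+V) = 2 + 2·[0.29] = 2 + 0.58 = 2.58.
Under uncorrelated errors the observed covariances equal the true-score covariances, so only the own-variance terms attenuate.
True-score variance = [0.63 + 0.88] + 0.58 = 1.51 + 0.58 = 2.09.
Reliability = 2.09 / 2.58 = 0.810.

0.810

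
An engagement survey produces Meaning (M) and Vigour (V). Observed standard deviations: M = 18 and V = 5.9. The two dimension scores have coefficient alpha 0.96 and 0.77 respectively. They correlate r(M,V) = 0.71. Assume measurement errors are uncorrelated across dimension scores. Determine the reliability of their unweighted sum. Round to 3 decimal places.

0.959

Var(M+V) = 18² + 5.9² + 2·[18·5.9·0.71] = 358.81 + 150.804 = 509.614.
Under uncorrelated errors the observed covariances equal the true-score covariances, so only the own-variance terms attenuate.
True-score variance = [18²·0.96 + 5.9²·0.77] + 150.804 = 337.844 + 150.804 = 488.648.
Reliability = 488.648 / 509.614 = 0.959.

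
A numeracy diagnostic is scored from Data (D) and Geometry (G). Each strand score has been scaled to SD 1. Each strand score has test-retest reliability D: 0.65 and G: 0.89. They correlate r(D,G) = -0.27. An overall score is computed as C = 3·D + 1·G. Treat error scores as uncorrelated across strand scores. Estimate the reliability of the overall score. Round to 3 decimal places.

Var(C) = 3² + 1 + 2·[3·(-0.27)] = 10 − 1.62 = 8.38.
Under uncorrelated errors the observed covariances equal the true-score covariances, so only the own-variance terms attenuate.
True-score variance = [3²·0.65 + 0.89] − 1.62 = 6.74 − 1.62 = 5.12.
Reliability = 5.12 / 8.38 = 0.611.

0.611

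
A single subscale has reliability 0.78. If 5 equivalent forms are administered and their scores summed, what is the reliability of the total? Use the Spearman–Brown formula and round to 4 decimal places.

ρ_k = kρ / (1 + (k−1)ρ) = 5·0.78 / (1 + 4·0.78) = 3.900 / 4.120 = 0.9466.

0.9466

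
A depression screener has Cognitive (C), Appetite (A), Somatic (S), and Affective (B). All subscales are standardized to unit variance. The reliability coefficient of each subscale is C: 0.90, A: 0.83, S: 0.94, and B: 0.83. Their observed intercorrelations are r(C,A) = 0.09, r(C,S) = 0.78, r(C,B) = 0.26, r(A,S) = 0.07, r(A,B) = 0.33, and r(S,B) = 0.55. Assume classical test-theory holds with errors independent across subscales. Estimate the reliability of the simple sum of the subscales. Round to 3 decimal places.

Var(C+A+S+B) = 4 + 2·[0.09 + 0.78 + 0.26 + 0.07 + 0.33 + 0.55] = 4 + 4.16 = 8.16.
Because errors are independent across components, Cov(Tᵢ,Tⱼ) = Cov(Xᵢ,Xⱼ); the off-diagonal part of the true-score variance is the same as above.
True-score variance = [0.90 + 0.83 + 0.94 + 0.83] + 4.16 = 3.5 + 4.16 = 7.66.
Reliability = 7.66 / 8.16 = 0.939.

0.939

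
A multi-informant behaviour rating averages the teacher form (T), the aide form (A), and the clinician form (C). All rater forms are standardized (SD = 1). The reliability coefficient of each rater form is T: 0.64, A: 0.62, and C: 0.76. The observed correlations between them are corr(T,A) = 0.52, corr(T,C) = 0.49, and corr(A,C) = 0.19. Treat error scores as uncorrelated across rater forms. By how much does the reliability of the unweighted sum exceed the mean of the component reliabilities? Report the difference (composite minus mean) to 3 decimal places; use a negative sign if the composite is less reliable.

0.145

Var(sum) = 3 + 2.4 = 5.4; true-score variance = 2.02 + 2.4 = 4.42; composite reliability = 0.8185.
Mean component reliability = 0.6733.
Difference = 0.8185 − 0.6733 = 0.145.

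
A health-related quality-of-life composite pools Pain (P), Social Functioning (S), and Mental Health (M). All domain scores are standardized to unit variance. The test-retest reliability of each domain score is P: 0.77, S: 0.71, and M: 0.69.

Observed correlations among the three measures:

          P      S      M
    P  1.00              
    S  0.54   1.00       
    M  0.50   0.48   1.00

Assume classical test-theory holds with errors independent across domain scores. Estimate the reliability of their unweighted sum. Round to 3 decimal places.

0.863

Var(P+S+M) = 3 + 2·[0.54 + 0.50 + 0.48] = 3 + 3.04 = 6.04.
With uncorrelated errors the cross-covariances are all true-score covariance, so they carry over unchanged; only the diagonal terms shrink to ρᵢσᵢ².
True-score variance = [0.77 + 0.71 + 0.69] + 3.04 = 2.17 + 3.04 = 5.21.
Reliability = 5.21 / 6.04 = 0.863.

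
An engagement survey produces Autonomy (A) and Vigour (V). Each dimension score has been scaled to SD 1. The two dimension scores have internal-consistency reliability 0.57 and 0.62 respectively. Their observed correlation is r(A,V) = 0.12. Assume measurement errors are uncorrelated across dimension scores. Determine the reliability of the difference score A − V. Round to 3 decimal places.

Var(A−V) = 1 + 1 − 2·0.12 = 2 − 0.24 = 1.76.
Because errors are independent across components, Cov(Tᵢ,Tⱼ) = Cov(Xᵢ,Xⱼ); the off-diagonal part of the true-score variance is the same as above.
True-score variance = [0.57 + 0.62] − 0.24 = 1.19 − 0.24 = 0.95.
Reliability = 0.95 / 1.76 = 0.540.

0.540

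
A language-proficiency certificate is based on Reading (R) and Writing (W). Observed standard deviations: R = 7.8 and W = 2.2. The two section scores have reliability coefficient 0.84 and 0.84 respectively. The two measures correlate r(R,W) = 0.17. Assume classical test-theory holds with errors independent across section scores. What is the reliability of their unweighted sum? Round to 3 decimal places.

0.853

Var(R+W) = 7.8² + 2.2² + 2·[7.8·2.2·0.17] = 65.68 + 5.8344 = 71.5144.
Under uncorrelated errors the observed covariances equal the true-score covariances, so only the own-variance terms attenuate.
True-score variance = [7.8²·0.84 + 2.2²·0.84] + 5.8344 = 55.1712 + 5.8344 = 61.0056.
Reliability = 61.0056 / 71.5144 = 0.853.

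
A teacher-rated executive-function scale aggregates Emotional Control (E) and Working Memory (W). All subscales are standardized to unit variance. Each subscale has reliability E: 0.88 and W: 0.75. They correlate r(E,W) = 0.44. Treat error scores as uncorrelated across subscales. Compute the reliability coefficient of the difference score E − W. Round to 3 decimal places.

0.670

Var(E−W) = 1 + 1 − 2·0.44 = 2 − 0.88 = 1.12.
Under uncorrelated errors the observed covariances equal the true-score covariances, so only the own-variance terms attenuate.
True-score variance = [0.88 + 0.75] − 0.88 = 1.63 − 0.88 = 0.75.
Reliability = 0.75 / 1.12 = 0.670.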